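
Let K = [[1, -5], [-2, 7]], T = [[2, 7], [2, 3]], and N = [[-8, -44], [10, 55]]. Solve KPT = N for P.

P = [[2, -1], [2, -1]]

P = K⁻¹NT⁻¹ (apply K⁻¹ on the left and T⁻¹ on the right).
K has determinant -3; K⁻¹ = [[-7/3, -5/3], [-2/3, -1/3]].
T has determinant -8; T⁻¹ = [[-3/8, 7/8], [1/4, -1/4]].
K⁻¹N = [[2, 11], [2, 11]].
P = (K⁻¹N)T⁻¹ = [[2, -1], [2, -1]].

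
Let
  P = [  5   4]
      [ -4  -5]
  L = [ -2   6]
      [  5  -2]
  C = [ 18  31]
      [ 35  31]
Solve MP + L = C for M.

M = [[0, -5], [2, -5]]

MP = C − L = [[20, 25], [30, 33]].
P is on the right of M, so right-multiply by P⁻¹: M = (C − L)P⁻¹.
P has determinant -9; P⁻¹ = [[5/9, 4/9], [-4/9, -5/9]].
M = (C − L)P⁻¹ = [[0, -5], [2, -5]].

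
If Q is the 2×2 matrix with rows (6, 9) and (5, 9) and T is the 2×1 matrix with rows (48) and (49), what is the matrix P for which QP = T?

P = [[-1], [6]]

Since Q multiplies P on the left, P = Q⁻¹T.
det Q = 9; the adjugate gives Q⁻¹ = [[1, -1], [-5/9, 2/3]].
P = Q⁻¹T = [[1, -1], [-5/9, 2/3]] · [[48], [49]] = [[-1], [6]].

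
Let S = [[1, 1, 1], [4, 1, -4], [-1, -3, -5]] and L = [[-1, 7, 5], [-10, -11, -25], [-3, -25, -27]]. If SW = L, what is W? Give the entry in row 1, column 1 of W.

-3

Since S multiplies W on the left, W = S⁻¹L.
det S = -4; the adjugate gives S⁻¹ = [[17/4, -1/2, 5/4], [-6, 1, -2], [11/4, -1/2, 3/4]].
W = S⁻¹L = [[17/4, -1/2, 5/4], [-6, 1, -2], [11/4, -1/2, 3/4]] · [[-1, 7, 5], [-10, -11, -25], [-3, -25, -27]] = [[-3, 4, 0], [2, -3, -1], [0, 6, 6]].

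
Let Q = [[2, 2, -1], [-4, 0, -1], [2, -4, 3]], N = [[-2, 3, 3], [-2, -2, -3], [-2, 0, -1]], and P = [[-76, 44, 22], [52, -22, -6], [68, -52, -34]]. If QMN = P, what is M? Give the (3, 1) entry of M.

-2

M = Q⁻¹PN⁻¹ (apply Q⁻¹ on the left and N⁻¹ on the right).
det Q = -4, so Q⁻¹ = [[1, 1/2, 1/2], [-5/2, -2, -3/2], [-4, -3, -2]].
det N = -4; the adjugate gives N⁻¹ = [[-1/2, -3/4, 3/4], [-1, -2, 3], [1, 3/2, -5/2]].
Q⁻¹P = [[-16, 7, 2], [-16, 12, 8], [12, -6, -2]].
M = (Q⁻¹P)N⁻¹ = [[3, 1, 4], [4, 0, 4], [-2, 0, -4]].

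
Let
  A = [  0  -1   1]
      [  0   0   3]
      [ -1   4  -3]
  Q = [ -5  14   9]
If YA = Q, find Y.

Y = [[6, 6, 5]]

A is on the right of Y, so right-multiply by A⁻¹: Y = QA⁻¹.
det A = 3; the adjugate gives A⁻¹ = [[-4, 1/3, -1], [-1, 1/3, 0], [0, 1/3, 0]].
Y = QA⁻¹ = [[-5, 14, 9]] · [[-4, 1/3, -1], [-1, 1/3, 0], [0, 1/3, 0]] = [[6, 6, 5]].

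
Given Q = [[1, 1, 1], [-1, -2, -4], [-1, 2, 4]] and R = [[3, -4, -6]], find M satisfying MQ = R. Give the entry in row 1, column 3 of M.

-3

Since Q sits to the right of M, M = RQ⁻¹.
det Q = 4, so Q⁻¹ = [[0, -1/2, -1/2], [2, 5/4, 3/4], [-1, -3/4, -1/4]].
M = RQ⁻¹ = [[3, -4, -6]] · [[0, -1/2, -1/2], [2, 5/4, 3/4], [-1, -3/4, -1/4]] = [[-2, -2, -3]].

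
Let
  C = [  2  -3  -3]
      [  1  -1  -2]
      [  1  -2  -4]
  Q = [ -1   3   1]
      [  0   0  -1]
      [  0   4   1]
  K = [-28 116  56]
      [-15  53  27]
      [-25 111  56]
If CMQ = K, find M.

Left-multiply by C⁻¹ and right-multiply by Q⁻¹: M = C⁻¹KQ⁻¹.
det C = -3, so C⁻¹ = [[0, 2, -1], [-2/3, 5/3, -1/3], [1/3, -1/3, -1/3]].
Q has determinant -4; Q⁻¹ = [[-1, -1/4, 3/4], [0, 1/4, 1/4], [0, -1, 0]].
C⁻¹K = [[-5, -5, -2], [2, -26, -11], [4, -16, -9]].
M = (C⁻¹K)Q⁻¹ = [[5, 2, -5], [-2, 4, -5], [-4, 4, -1]].

M = [[5, 2, -5], [-2, 4, -5], [-4, 4, -1]]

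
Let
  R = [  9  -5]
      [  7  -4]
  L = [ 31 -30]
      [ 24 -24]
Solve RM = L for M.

M = [[4, 0], [1, 6]]

Since R multiplies M on the left, M = R⁻¹L.
det R = -1; the adjugate gives R⁻¹ = [[4, -5], [7, -9]].
M = R⁻¹L = [[4, -5], [7, -9]] · [[31, -30], [24, -24]] = [[4, 0], [1, 6]].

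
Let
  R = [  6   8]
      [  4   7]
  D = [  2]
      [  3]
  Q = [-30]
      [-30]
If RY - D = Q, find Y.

RY = Q + D = [[-28], [-27]].
Since R multiplies Y on the left, Y = R⁻¹(Q + D).
det R = 10, so R⁻¹ = [[7/10, -4/5], [-2/5, 3/5]].
Y = R⁻¹(Q + D) = [[2], [-5]].

Y = [[2], [-5]]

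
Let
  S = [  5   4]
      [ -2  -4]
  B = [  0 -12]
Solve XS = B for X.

X = [[2, 5]]

S is on the right of X, so right-multiply by S⁻¹: X = BS⁻¹.
S has determinant -12; S⁻¹ = [[1/3, 1/3], [-1/6, -5/12]].
X = BS⁻¹ = [[0, -12]] · [[1/3, 1/3], [-1/6, -5/12]] = [[2, 5]].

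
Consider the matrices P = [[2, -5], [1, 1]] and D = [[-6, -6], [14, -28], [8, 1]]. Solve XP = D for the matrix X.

X = [[0, -6], [6, 2], [1, 6]]

P is on the right of X, so right-multiply by P⁻¹: X = DP⁻¹.
P has determinant 7; P⁻¹ = [[1/7, 5/7], [-1/7, 2/7]].
X = DP⁻¹ = [[-6, -6], [14, -28], [8, 1]] · [[1/7, 5/7], [-1/7, 2/7]] = [[0, -6], [6, 2], [1, 6]].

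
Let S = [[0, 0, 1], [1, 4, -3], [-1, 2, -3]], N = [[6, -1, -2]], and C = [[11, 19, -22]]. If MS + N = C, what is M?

M = [[-5, 5, 0]]

MS = C − N = [[5, 20, -20]].
Since S sits to the right of M, M = (C − N)S⁻¹.
det S = 6, so S⁻¹ = [[-1, 1/3, -2/3], [1, 1/6, 1/6], [1, 0, 0]].
M = (C − N)S⁻¹ = [[-5, 5, 0]].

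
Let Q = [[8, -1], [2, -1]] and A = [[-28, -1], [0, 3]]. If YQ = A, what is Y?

Since Q sits to the right of Y, Y = AQ⁻¹.
Q has determinant -6; Q⁻¹ = [[1/6, -1/6], [1/3, -4/3]].
Y = AQ⁻¹ = [[-28, -1], [0, 3]] · [[1/6, -1/6], [1/3, -4/3]] = [[-5, 6], [1, -4]].

Y = [[-5, 6], [1, -4]]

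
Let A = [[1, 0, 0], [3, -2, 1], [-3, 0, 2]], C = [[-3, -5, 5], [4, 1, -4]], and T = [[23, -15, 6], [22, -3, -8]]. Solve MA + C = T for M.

M = [[5, 5, -2], [3, 2, -3]]

MA = T − C = [[26, -10, 1], [18, -4, -4]].
A is on the right of M, so right-multiply by A⁻¹: M = (T − C)A⁻¹.
det A = -4, so A⁻¹ = [[1, 0, 0], [9/4, -1/2, 1/4], [3/2, 0, 1/2]].
M = (T − C)A⁻¹ = [[5, 5, -2], [3, 2, -3]].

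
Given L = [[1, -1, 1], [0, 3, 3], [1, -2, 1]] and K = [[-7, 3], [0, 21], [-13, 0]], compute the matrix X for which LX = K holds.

Since L multiplies X on the left, X = L⁻¹K.
det L = 3, so L⁻¹ = [[3, -1/3, -2], [1, 0, -1], [-1, 1/3, 1]].
X = L⁻¹K = [[3, -1/3, -2], [1, 0, -1], [-1, 1/3, 1]] · [[-7, 3], [0, 21], [-13, 0]] = [[5, 2], [6, 3], [-6, 4]].

X = [[5, 2], [6, 3], [-6, 4]]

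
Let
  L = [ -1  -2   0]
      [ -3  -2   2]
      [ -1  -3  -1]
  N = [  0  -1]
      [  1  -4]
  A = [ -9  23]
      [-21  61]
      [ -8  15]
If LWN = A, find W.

Isolating W: multiply by L⁻¹ from the left and N⁻¹ from the right, so W = L⁻¹AN⁻¹.
det L = 2; the adjugate gives L⁻¹ = [[4, -1, -2], [-5/2, 1/2, 1], [7/2, -1/2, -2]].
N has determinant 1; N⁻¹ = [[-4, 1], [-1, 0]].
L⁻¹A = [[1, 1], [4, -12], [-5, 20]].
W = (L⁻¹A)N⁻¹ = [[-5, 1], [-4, 4], [0, -5]].

W = [[-5, 1], [-4, 4], [0, -5]]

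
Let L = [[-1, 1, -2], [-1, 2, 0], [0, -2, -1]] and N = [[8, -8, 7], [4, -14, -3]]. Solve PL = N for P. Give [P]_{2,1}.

L is on the right of P, so right-multiply by L⁻¹: P = NL⁻¹.
L has determinant -3; L⁻¹ = [[2/3, -5/3, -4/3], [1/3, -1/3, -2/3], [-2/3, 2/3, 1/3]].
P = NL⁻¹ = [[8, -8, 7], [4, -14, -3]] · [[2/3, -5/3, -4/3], [1/3, -1/3, -2/3], [-2/3, 2/3, 1/3]] = [[-2, -6, -3], [0, -4, 3]].

0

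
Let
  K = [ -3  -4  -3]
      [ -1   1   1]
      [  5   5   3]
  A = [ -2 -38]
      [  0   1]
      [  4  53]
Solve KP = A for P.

K is on the left of P, so left-multiply by K⁻¹: P = K⁻¹A.
K has determinant 4; K⁻¹ = [[-1/2, -3/4, -1/4], [2, 3/2, 3/2], [-5/2, -5/4, -7/4]].
P = K⁻¹A = [[-1/2, -3/4, -1/4], [2, 3/2, 3/2], [-5/2, -5/4, -7/4]] · [[-2, -38], [0, 1], [4, 53]] = [[0, 5], [2, 5], [-2, 1]].

P = [[0, 5], [2, 5], [-2, 1]]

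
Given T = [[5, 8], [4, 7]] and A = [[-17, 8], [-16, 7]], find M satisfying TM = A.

Since T multiplies M on the left, M = T⁻¹A.
det T = 3; the adjugate gives T⁻¹ = [[7/3, -8/3], [-4/3, 5/3]].
M = T⁻¹A = [[7/3, -8/3], [-4/3, 5/3]] · [[-17, 8], [-16, 7]] = [[3, 0], [-4, 1]].

M = [[3, 0], [-4, 1]]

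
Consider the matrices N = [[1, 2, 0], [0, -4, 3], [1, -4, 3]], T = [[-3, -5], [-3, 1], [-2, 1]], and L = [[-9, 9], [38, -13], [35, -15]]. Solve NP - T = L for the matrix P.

P = [[-2, -2], [-5, 3], [5, 0]]

NP = L + T = [[-12, 4], [35, -12], [33, -14]].
Since N multiplies P on the left, P = N⁻¹(L + T).
det N = 6, so N⁻¹ = [[0, -1, 1], [1/2, 1/2, -1/2], [2/3, 1, -2/3]].
P = N⁻¹(L + T) = [[-2, -2], [-5, 3], [5, 0]].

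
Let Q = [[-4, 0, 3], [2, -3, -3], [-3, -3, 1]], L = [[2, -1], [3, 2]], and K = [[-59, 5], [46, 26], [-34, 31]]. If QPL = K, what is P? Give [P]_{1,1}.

1

Left-multiply by Q⁻¹ and right-multiply by L⁻¹: P = Q⁻¹KL⁻¹.
det Q = 3; the adjugate gives Q⁻¹ = [[-4, -3, 3], [7/3, 5/3, -2], [-5, -4, 4]].
L has determinant 7; L⁻¹ = [[2/7, 1/7], [-3/7, 2/7]].
Q⁻¹K = [[-4, -5], [7, -7], [-25, -5]].
P = (Q⁻¹K)L⁻¹ = [[1, -2], [5, -1], [-5, -5]].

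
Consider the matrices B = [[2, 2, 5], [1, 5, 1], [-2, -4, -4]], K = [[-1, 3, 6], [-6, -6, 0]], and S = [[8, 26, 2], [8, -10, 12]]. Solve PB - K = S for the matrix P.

PB = S + K = [[7, 29, 8], [2, -16, 12]].
B is on the right of P, so right-multiply by B⁻¹: P = (S + K)B⁻¹.
det B = 2, so B⁻¹ = [[-8, -6, -23/2], [1, 1, 3/2], [3, 2, 4]].
P = (S + K)B⁻¹ = [[-3, 3, -5], [4, -4, 1]].

P = [[-3, 3, -5], [4, -4, 1]]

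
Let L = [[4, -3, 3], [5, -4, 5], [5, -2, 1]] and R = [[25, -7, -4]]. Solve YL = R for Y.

L is on the right of Y, so right-multiply by L⁻¹: Y = RL⁻¹.
det L = -6; the adjugate gives L⁻¹ = [[-1, 1/2, 1/2], [-10/3, 11/6, 5/6], [-5/3, 7/6, 1/6]].
Y = RL⁻¹ = [[25, -7, -4]] · [[-1, 1/2, 1/2], [-10/3, 11/6, 5/6], [-5/3, 7/6, 1/6]] = [[5, -5, 6]].

Y = [[5, -5, 6]]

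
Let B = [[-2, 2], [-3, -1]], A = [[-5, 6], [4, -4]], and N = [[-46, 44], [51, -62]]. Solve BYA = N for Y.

Y = B⁻¹NA⁻¹ (apply B⁻¹ on the left and A⁻¹ on the right).
det B = 8, so B⁻¹ = [[-1/8, -1/4], [3/8, -1/4]].
det A = -4, so A⁻¹ = [[1, 3/2], [1, 5/4]].
B⁻¹N = [[-7, 10], [-30, 32]].
Y = (B⁻¹N)A⁻¹ = [[3, 2], [2, -5]].

Y = [[3, 2], [2, -5]]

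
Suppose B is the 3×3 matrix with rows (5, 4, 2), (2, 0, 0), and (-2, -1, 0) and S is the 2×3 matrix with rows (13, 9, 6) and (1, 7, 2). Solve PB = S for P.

P = [[3, 2, 3], [1, -5, -3]]

Since B sits to the right of P, P = SB⁻¹.
det B = -4, so B⁻¹ = [[0, 1/2, 0], [0, -1, -1], [1/2, 3/4, 2]].
P = SB⁻¹ = [[13, 9, 6], [1, 7, 2]] · [[0, 1/2, 0], [0, -1, -1], [1/2, 3/4, 2]] = [[3, 2, 3], [1, -5, -3]].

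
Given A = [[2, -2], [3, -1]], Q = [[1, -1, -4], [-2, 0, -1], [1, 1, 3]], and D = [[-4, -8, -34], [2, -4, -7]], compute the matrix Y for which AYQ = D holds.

Y = A⁻¹DQ⁻¹ (apply A⁻¹ on the left and Q⁻¹ on the right).
A has determinant 4; A⁻¹ = [[-1/4, 1/2], [-3/4, 1/2]].
det Q = 4, so Q⁻¹ = [[1/4, -1/4, 1/4], [5/4, 7/4, 9/4], [-1/2, -1/2, -1/2]].
A⁻¹D = [[2, 0, 5], [4, 4, 22]].
Y = (A⁻¹D)Q⁻¹ = [[-2, -3, -2], [-5, -5, -1]].

Y = [[-2, -3, -2], [-5, -5, -1]]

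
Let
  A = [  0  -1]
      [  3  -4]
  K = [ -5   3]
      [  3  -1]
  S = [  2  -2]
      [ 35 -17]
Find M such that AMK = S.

Left-multiply by A⁻¹ and right-multiply by K⁻¹: M = A⁻¹SK⁻¹.
det A = 3, so A⁻¹ = [[-4/3, 1/3], [-1, 0]].
det K = -4, so K⁻¹ = [[1/4, 3/4], [3/4, 5/4]].
A⁻¹S = [[9, -3], [-2, 2]].
M = (A⁻¹S)K⁻¹ = [[0, 3], [1, 1]].

M = [[0, 3], [1, 1]]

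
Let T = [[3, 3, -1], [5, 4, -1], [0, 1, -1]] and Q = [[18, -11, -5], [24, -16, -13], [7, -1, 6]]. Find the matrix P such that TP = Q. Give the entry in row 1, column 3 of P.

T is on the left of P, so left-multiply by T⁻¹: P = T⁻¹Q.
T has determinant 1; T⁻¹ = [[-3, 2, 1], [5, -3, -2], [5, -3, -3]].
P = T⁻¹Q = [[-3, 2, 1], [5, -3, -2], [5, -3, -3]] · [[18, -11, -5], [24, -16, -13], [7, -1, 6]] = [[1, 0, -5], [4, -5, 2], [-3, -4, -4]].

-5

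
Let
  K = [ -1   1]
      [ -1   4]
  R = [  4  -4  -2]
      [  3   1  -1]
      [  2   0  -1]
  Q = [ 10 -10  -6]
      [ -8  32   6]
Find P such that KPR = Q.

P = [[-5, 4, -4], [-3, 2, 0]]

Isolating P: multiply by K⁻¹ from the left and R⁻¹ from the right, so P = K⁻¹QR⁻¹.
K has determinant -3; K⁻¹ = [[-4/3, 1/3], [-1/3, 1/3]].
det R = -4; the adjugate gives R⁻¹ = [[1/4, 1, -3/2], [-1/4, 0, 1/2], [1/2, 2, -4]].
K⁻¹Q = [[-16, 24, 10], [-6, 14, 4]].
P = (K⁻¹Q)R⁻¹ = [[-5, 4, -4], [-3, 2, 0]].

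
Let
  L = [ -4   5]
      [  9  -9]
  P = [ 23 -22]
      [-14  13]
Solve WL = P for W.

W = [[1, 3], [-1, -2]]

L is on the right of W, so right-multiply by L⁻¹: W = PL⁻¹.
det L = -9, so L⁻¹ = [[1, 5/9], [1, 4/9]].
W = PL⁻¹ = [[23, -22], [-14, 13]] · [[1, 5/9], [1, 4/9]] = [[1, 3], [-1, -2]].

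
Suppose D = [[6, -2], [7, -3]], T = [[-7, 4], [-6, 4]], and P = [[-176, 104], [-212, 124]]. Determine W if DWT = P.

W = [[2, 2], [-4, 3]]

Left-multiply by D⁻¹ and right-multiply by T⁻¹: W = D⁻¹PT⁻¹.
det D = -4, so D⁻¹ = [[3/4, -1/2], [7/4, -3/2]].
det T = -4; the adjugate gives T⁻¹ = [[-1, 1], [-3/2, 7/4]].
D⁻¹P = [[-26, 16], [10, -4]].
W = (D⁻¹P)T⁻¹ = [[2, 2], [-4, 3]].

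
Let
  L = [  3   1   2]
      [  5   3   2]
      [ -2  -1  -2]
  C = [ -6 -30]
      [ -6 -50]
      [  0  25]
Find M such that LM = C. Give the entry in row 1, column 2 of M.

-5

L is on the left of M, so left-multiply by L⁻¹: M = L⁻¹C.
det L = -4; the adjugate gives L⁻¹ = [[1, 0, 1], [-3/2, 1/2, -1], [-1/4, -1/4, -1]].
M = L⁻¹C = [[1, 0, 1], [-3/2, 1/2, -1], [-1/4, -1/4, -1]] · [[-6, -30], [-6, -50], [0, 25]] = [[-6, -5], [6, -5], [3, -5]].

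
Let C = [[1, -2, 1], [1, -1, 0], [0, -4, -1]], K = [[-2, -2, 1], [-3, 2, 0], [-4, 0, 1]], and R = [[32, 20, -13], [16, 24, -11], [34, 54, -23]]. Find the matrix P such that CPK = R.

P = [[-3, 4, -3], [5, 0, 0], [3, -4, 0]]

Left-multiply by C⁻¹ and right-multiply by K⁻¹: P = C⁻¹RK⁻¹.
det C = -5, so C⁻¹ = [[-1/5, 6/5, -1/5], [-1/5, 1/5, -1/5], [4/5, -4/5, -1/5]].
det K = -2, so K⁻¹ = [[-1, -1, 1], [-3/2, -1, 3/2], [-4, -4, 5]].
C⁻¹R = [[6, 14, -6], [-10, -10, 5], [6, -14, 3]].
P = (C⁻¹R)K⁻¹ = [[-3, 4, -3], [5, 0, 0], [3, -4, 0]].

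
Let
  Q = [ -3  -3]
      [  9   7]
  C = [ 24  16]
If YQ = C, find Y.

Since Q sits to the right of Y, Y = CQ⁻¹.
Q has determinant 6; Q⁻¹ = [[7/6, 1/2], [-3/2, -1/2]].
Y = CQ⁻¹ = [[24, 16]] · [[7/6, 1/2], [-3/2, -1/2]] = [[4, 4]].

Y = [[4, 4]]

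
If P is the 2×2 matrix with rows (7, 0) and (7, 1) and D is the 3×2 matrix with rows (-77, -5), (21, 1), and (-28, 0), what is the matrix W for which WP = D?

Right-multiplying both sides by P⁻¹ gives W = DP⁻¹.
P has determinant 7; P⁻¹ = [[1/7, 0], [-1, 1]].
W = DP⁻¹ = [[-77, -5], [21, 1], [-28, 0]] · [[1/7, 0], [-1, 1]] = [[-6, -5], [2, 1], [-4, 0]].

W = [[-6, -5], [2, 1], [-4, 0]]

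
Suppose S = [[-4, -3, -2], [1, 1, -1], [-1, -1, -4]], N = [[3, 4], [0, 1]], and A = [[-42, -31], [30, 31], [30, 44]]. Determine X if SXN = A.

X = [[4, -3], [2, -5], [-4, 1]]

X = S⁻¹AN⁻¹ (apply S⁻¹ on the left and N⁻¹ on the right).
det S = 5; the adjugate gives S⁻¹ = [[-1, -2, 1], [1, 14/5, -6/5], [0, -1/5, -1/5]].
N has determinant 3; N⁻¹ = [[1/3, -4/3], [0, 1]].
S⁻¹A = [[12, 13], [6, 3], [-12, -15]].
X = (S⁻¹A)N⁻¹ = [[4, -3], [2, -5], [-4, 1]].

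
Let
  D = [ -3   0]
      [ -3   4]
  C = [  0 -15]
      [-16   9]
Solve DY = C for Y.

Y = [[0, 5], [-4, 6]]

Since D multiplies Y on the left, Y = D⁻¹C.
det D = -12, so D⁻¹ = [[-1/3, 0], [-1/4, 1/4]].
Y = D⁻¹C = [[-1/3, 0], [-1/4, 1/4]] · [[0, -15], [-16, 9]] = [[0, 5], [-4, 6]].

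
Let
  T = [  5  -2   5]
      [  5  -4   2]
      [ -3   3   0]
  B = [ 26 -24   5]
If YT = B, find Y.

Right-multiplying both sides by T⁻¹ gives Y = BT⁻¹.
det T = -3; the adjugate gives T⁻¹ = [[2, -5, -16/3], [2, -5, -5], [-1, 3, 10/3]].
Y = BT⁻¹ = [[26, -24, 5]] · [[2, -5, -16/3], [2, -5, -5], [-1, 3, 10/3]] = [[-1, 5, -2]].

Y = [[-1, 5, -2]]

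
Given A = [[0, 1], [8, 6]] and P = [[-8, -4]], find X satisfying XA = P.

X = [[2, -1]]

Right-multiplying both sides by A⁻¹ gives X = PA⁻¹.
det A = -8, so A⁻¹ = [[-3/4, 1/8], [1, 0]].
X = PA⁻¹ = [[-8, -4]] · [[-3/4, 1/8], [1, 0]] = [[2, -1]].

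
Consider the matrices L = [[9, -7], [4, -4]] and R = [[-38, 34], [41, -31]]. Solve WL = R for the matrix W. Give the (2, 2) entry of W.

-1

Right-multiplying both sides by L⁻¹ gives W = RL⁻¹.
det L = -8; the adjugate gives L⁻¹ = [[1/2, -7/8], [1/2, -9/8]].
W = RL⁻¹ = [[-38, 34], [41, -31]] · [[1/2, -7/8], [1/2, -9/8]] = [[-2, -5], [5, -1]].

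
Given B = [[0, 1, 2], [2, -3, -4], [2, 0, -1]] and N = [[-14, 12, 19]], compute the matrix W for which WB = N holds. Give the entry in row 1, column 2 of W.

-4

B is on the right of W, so right-multiply by B⁻¹: W = NB⁻¹.
det B = 6; the adjugate gives B⁻¹ = [[1/2, 1/6, 1/3], [-1, -2/3, 2/3], [1, 1/3, -1/3]].
W = NB⁻¹ = [[-14, 12, 19]] · [[1/2, 1/6, 1/3], [-1, -2/3, 2/3], [1, 1/3, -1/3]] = [[0, -4, -3]].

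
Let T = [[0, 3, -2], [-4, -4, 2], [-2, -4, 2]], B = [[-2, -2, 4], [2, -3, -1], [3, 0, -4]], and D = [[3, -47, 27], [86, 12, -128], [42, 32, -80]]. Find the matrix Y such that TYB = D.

Left-multiply by T⁻¹ and right-multiply by B⁻¹: Y = T⁻¹DB⁻¹.
det T = -4, so T⁻¹ = [[0, -1/2, 1/2], [-1, 1, -2], [-2, 3/2, -3]].
det B = 2; the adjugate gives B⁻¹ = [[6, -4, 7], [5/2, -2, 3], [9/2, -3, 5]].
T⁻¹D = [[-22, 10, 24], [-1, -5, 5], [-3, 16, -6]].
Y = (T⁻¹D)B⁻¹ = [[1, -4, -4], [4, -1, 3], [-5, -2, -3]].

Y = [[1, -4, -4], [4, -1, 3], [-5, -2, -3]]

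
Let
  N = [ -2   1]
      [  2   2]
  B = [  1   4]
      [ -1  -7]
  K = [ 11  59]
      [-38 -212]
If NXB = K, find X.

X = [[-5, 5], [-4, 5]]

Left-multiply by N⁻¹ and right-multiply by B⁻¹: X = N⁻¹KB⁻¹.
N has determinant -6; N⁻¹ = [[-1/3, 1/6], [1/3, 1/3]].
det B = -3; the adjugate gives B⁻¹ = [[7/3, 4/3], [-1/3, -1/3]].
N⁻¹K = [[-10, -55], [-9, -51]].
X = (N⁻¹K)B⁻¹ = [[-5, 5], [-4, 5]].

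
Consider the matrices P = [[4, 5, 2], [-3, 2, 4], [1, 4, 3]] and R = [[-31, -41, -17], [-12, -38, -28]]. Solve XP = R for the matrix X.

X = [[-5, 2, -5], [-6, -4, 0]]

P is on the right of X, so right-multiply by P⁻¹: X = RP⁻¹.
P has determinant -3; P⁻¹ = [[10/3, 7/3, -16/3], [-13/3, -10/3, 22/3], [14/3, 11/3, -23/3]].
X = RP⁻¹ = [[-31, -41, -17], [-12, -38, -28]] · [[10/3, 7/3, -16/3], [-13/3, -10/3, 22/3], [14/3, 11/3, -23/3]] = [[-5, 2, -5], [-6, -4, 0]].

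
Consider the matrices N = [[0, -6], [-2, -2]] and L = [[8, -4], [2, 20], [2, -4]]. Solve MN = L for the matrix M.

N is on the right of M, so right-multiply by N⁻¹: M = LN⁻¹.
N has determinant -12; N⁻¹ = [[1/6, -1/2], [-1/6, 0]].
M = LN⁻¹ = [[8, -4], [2, 20], [2, -4]] · [[1/6, -1/2], [-1/6, 0]] = [[2, -4], [-3, -1], [1, -1]].

M = [[2, -4], [-3, -1], [1, -1]]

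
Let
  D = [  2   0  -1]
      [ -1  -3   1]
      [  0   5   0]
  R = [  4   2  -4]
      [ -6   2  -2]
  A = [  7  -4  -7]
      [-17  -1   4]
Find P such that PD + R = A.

PD = A − R = [[3, -6, -3], [-11, -3, 6]].
D is on the right of P, so right-multiply by D⁻¹: P = (A − R)D⁻¹.
det D = -5, so D⁻¹ = [[1, 1, 3/5], [0, 0, 1/5], [1, 2, 6/5]].
P = (A − R)D⁻¹ = [[0, -3, -3], [-5, 1, 0]].

P = [[0, -3, -3], [-5, 1, 0]]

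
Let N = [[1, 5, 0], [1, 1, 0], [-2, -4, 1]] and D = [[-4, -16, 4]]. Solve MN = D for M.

M = [[-1, 5, 4]]

Since N sits to the right of M, M = DN⁻¹.
det N = -4, so N⁻¹ = [[-1/4, 5/4, 0], [1/4, -1/4, 0], [1/2, 3/2, 1]].
M = DN⁻¹ = [[-4, -16, 4]] · [[-1/4, 5/4, 0], [1/4, -1/4, 0], [1/2, 3/2, 1]] = [[-1, 5, 4]].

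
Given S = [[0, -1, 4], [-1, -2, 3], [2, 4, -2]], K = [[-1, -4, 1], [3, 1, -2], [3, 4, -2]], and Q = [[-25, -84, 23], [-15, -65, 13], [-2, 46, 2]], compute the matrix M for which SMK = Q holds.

M = [[4, -2, 5], [1, -4, 2], [5, -1, 0]]

Isolating M: multiply by S⁻¹ from the left and K⁻¹ from the right, so M = S⁻¹QK⁻¹.
det S = -4, so S⁻¹ = [[2, -7/2, -5/4], [-1, 2, 1], [0, 1/2, 1/4]].
K has determinant 3; K⁻¹ = [[2, -4/3, 7/3], [0, -1/3, 1/3], [3, -8/3, 11/3]].
S⁻¹Q = [[5, 2, -2], [-7, 0, 5], [-8, -21, 7]].
M = (S⁻¹Q)K⁻¹ = [[4, -2, 5], [1, -4, 2], [5, -1, 0]].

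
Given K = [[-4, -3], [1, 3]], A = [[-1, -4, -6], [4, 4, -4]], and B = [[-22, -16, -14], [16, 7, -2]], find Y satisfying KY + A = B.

KY = B − A = [[-21, -12, -8], [12, 3, 2]].
Left-multiplying both sides by K⁻¹ gives Y = K⁻¹(B − A).
K has determinant -9; K⁻¹ = [[-1/3, -1/3], [1/9, 4/9]].
Y = K⁻¹(B − A) = [[3, 3, 2], [3, 0, 0]].

Y = [[3, 3, 2], [3, 0, 0]]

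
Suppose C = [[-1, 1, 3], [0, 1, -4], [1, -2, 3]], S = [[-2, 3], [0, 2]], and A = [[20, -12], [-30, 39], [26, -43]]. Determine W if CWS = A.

W = [[-3, 2], [-1, 5], [-4, 2]]

Isolating W: multiply by C⁻¹ from the left and S⁻¹ from the right, so W = C⁻¹AS⁻¹.
det C = -2; the adjugate gives C⁻¹ = [[5/2, 9/2, 7/2], [2, 3, 2], [1/2, 1/2, 1/2]].
det S = -4; the adjugate gives S⁻¹ = [[-1/2, 3/4], [0, 1/2]].
C⁻¹A = [[6, -5], [2, 7], [8, -8]].
W = (C⁻¹A)S⁻¹ = [[-3, 2], [-1, 5], [-4, 2]].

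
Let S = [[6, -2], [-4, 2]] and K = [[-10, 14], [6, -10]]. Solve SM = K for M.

Left-multiplying both sides by S⁻¹ gives M = S⁻¹K.
det S = 4, so S⁻¹ = [[1/2, 1/2], [1, 3/2]].
M = S⁻¹K = [[1/2, 1/2], [1, 3/2]] · [[-10, 14], [6, -10]] = [[-2, 2], [-1, -1]].

M = [[-2, 2], [-1, -1]]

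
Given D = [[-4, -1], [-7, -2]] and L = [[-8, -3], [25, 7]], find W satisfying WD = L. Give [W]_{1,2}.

4

D is on the right of W, so right-multiply by D⁻¹: W = LD⁻¹.
D has determinant 1; D⁻¹ = [[-2, 1], [7, -4]].
W = LD⁻¹ = [[-8, -3], [25, 7]] · [[-2, 1], [7, -4]] = [[-5, 4], [-1, -3]].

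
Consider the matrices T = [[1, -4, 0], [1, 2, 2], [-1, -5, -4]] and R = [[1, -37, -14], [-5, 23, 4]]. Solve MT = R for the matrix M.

Since T sits to the right of M, M = RT⁻¹.
det T = -6; the adjugate gives T⁻¹ = [[-1/3, 8/3, 4/3], [-1/3, 2/3, 1/3], [1/2, -3/2, -1]].
M = RT⁻¹ = [[1, -37, -14], [-5, 23, 4]] · [[-1/3, 8/3, 4/3], [-1/3, 2/3, 1/3], [1/2, -3/2, -1]] = [[5, -1, 3], [-4, -4, -3]].

M = [[5, -1, 3], [-4, -4, -3]]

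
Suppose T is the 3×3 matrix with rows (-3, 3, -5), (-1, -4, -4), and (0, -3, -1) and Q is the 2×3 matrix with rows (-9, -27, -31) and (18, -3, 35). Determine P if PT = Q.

P = [[1, 6, 2], [-6, 0, -5]]

Since T sits to the right of P, P = QT⁻¹.
det T = 6; the adjugate gives T⁻¹ = [[-4/3, 3, -16/3], [-1/6, 1/2, -7/6], [1/2, -3/2, 5/2]].
P = QT⁻¹ = [[-9, -27, -31], [18, -3, 35]] · [[-4/3, 3, -16/3], [-1/6, 1/2, -7/6], [1/2, -3/2, 5/2]] = [[1, 6, 2], [-6, 0, -5]].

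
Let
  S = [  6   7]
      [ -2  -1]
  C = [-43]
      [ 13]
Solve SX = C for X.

Since S multiplies X on the left, X = S⁻¹C.
S has determinant 8; S⁻¹ = [[-1/8, -7/8], [1/4, 3/4]].
X = S⁻¹C = [[-1/8, -7/8], [1/4, 3/4]] · [[-43], [13]] = [[-6], [-1]].

X = [[-6], [-1]]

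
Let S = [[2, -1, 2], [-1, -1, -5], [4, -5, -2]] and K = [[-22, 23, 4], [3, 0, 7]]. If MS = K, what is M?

Since S sits to the right of M, M = KS⁻¹.
det S = -6; the adjugate gives S⁻¹ = [[23/6, 2, -7/6], [11/3, 2, -4/3], [-3/2, -1, 1/2]].
M = KS⁻¹ = [[-22, 23, 4], [3, 0, 7]] · [[23/6, 2, -7/6], [11/3, 2, -4/3], [-3/2, -1, 1/2]] = [[-6, -2, -3], [1, -1, 0]].

M = [[-6, -2, -3], [1, -1, 0]]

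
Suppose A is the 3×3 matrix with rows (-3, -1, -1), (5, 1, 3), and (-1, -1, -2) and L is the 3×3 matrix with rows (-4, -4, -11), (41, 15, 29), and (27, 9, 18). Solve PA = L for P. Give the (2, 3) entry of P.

-6

Since A sits to the right of P, P = LA⁻¹.
det A = -6; the adjugate gives A⁻¹ = [[-1/6, 1/6, 1/3], [-7/6, -5/6, -2/3], [2/3, 1/3, -1/3]].
P = LA⁻¹ = [[-4, -4, -11], [41, 15, 29], [27, 9, 18]] · [[-1/6, 1/6, 1/3], [-7/6, -5/6, -2/3], [2/3, 1/3, -1/3]] = [[-2, -1, 5], [-5, 4, -6], [-3, 3, -3]].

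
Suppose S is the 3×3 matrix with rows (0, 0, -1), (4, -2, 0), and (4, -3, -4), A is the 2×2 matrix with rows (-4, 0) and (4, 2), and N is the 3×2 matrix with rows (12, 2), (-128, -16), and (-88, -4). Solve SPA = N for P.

Left-multiply by S⁻¹ and right-multiply by A⁻¹: P = S⁻¹NA⁻¹.
S has determinant 4; S⁻¹ = [[2, 3/4, -1/2], [4, 1, -1], [-1, 0, 0]].
det A = -8, so A⁻¹ = [[-1/4, 0], [1/2, 1/2]].
S⁻¹N = [[-28, -6], [8, -4], [-12, -2]].
P = (S⁻¹N)A⁻¹ = [[4, -3], [-4, -2], [2, -1]].

P = [[4, -3], [-4, -2], [2, -1]]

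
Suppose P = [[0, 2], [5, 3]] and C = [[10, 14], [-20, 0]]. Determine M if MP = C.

M = [[4, 2], [6, -4]]

Since P sits to the right of M, M = CP⁻¹.
det P = -10, so P⁻¹ = [[-3/10, 1/5], [1/2, 0]].
M = CP⁻¹ = [[10, 14], [-20, 0]] · [[-3/10, 1/5], [1/2, 0]] = [[4, 2], [6, -4]].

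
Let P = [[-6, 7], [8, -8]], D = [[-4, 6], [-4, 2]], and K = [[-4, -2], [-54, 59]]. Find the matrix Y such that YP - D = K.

YP = K + D = [[-8, 4], [-58, 61]].
Right-multiplying both sides by P⁻¹ gives Y = (K + D)P⁻¹.
det P = -8; the adjugate gives P⁻¹ = [[1, 7/8], [1, 3/4]].
Y = (K + D)P⁻¹ = [[-4, -4], [3, -5]].

Y = [[-4, -4], [3, -5]]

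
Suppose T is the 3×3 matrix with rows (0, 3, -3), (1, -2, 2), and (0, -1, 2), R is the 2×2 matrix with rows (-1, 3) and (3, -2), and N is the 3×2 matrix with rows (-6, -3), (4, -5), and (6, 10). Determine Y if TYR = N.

Y = [[-3, -1], [4, 2], [5, 3]]

Isolating Y: multiply by T⁻¹ from the left and R⁻¹ from the right, so Y = T⁻¹NR⁻¹.
det T = -3; the adjugate gives T⁻¹ = [[2/3, 1, 0], [2/3, 0, 1], [1/3, 0, 1]].
det R = -7, so R⁻¹ = [[2/7, 3/7], [3/7, 1/7]].
T⁻¹N = [[0, -7], [2, 8], [4, 9]].
Y = (T⁻¹N)R⁻¹ = [[-3, -1], [4, 2], [5, 3]].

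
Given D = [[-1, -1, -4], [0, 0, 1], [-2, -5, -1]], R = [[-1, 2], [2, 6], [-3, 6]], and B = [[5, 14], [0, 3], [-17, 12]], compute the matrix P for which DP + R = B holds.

P = [[-2, 1], [4, -1], [-2, -3]]

DP = B − R = [[6, 12], [-2, -3], [-14, 6]].
Left-multiplying both sides by D⁻¹ gives P = D⁻¹(B − R).
det D = -3; the adjugate gives D⁻¹ = [[-5/3, -19/3, 1/3], [2/3, 7/3, -1/3], [0, 1, 0]].
P = D⁻¹(B − R) = [[-2, 1], [4, -1], [-2, -3]].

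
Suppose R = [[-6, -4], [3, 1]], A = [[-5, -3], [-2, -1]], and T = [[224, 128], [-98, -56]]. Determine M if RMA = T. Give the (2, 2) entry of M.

Isolating M: multiply by R⁻¹ from the left and A⁻¹ from the right, so M = R⁻¹TA⁻¹.
det R = 6; the adjugate gives R⁻¹ = [[1/6, 2/3], [-1/2, -1]].
det A = -1; the adjugate gives A⁻¹ = [[1, -3], [-2, 5]].
R⁻¹T = [[-28, -16], [-14, -8]].
M = (R⁻¹T)A⁻¹ = [[4, 4], [2, 2]].

2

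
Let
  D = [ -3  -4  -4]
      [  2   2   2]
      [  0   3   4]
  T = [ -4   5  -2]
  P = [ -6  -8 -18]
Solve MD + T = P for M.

M = [[2, 2, -3]]

MD = P − T = [[-2, -13, -16]].
Since D sits to the right of M, M = (P − T)D⁻¹.
det D = 2; the adjugate gives D⁻¹ = [[1, 2, 0], [-4, -6, -1], [3, 9/2, 1]].
M = (P − T)D⁻¹ = [[2, 2, -3]].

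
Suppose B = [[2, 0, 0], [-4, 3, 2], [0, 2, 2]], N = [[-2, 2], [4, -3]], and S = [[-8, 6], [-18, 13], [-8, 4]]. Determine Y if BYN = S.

Y = [[0, -1], [3, -5], [-5, 3]]

Left-multiply by B⁻¹ and right-multiply by N⁻¹: Y = B⁻¹SN⁻¹.
det B = 4; the adjugate gives B⁻¹ = [[1/2, 0, 0], [2, 1, -1], [-2, -1, 3/2]].
det N = -2; the adjugate gives N⁻¹ = [[3/2, 1], [2, 1]].
B⁻¹S = [[-4, 3], [-26, 21], [22, -19]].
Y = (B⁻¹S)N⁻¹ = [[0, -1], [3, -5], [-5, 3]].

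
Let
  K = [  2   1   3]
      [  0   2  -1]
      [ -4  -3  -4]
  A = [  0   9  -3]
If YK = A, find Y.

Y = [[2, 5, 1]]

K is on the right of Y, so right-multiply by K⁻¹: Y = AK⁻¹.
det K = 6, so K⁻¹ = [[-11/6, -5/6, -7/6], [2/3, 2/3, 1/3], [4/3, 1/3, 2/3]].
Y = AK⁻¹ = [[0, 9, -3]] · [[-11/6, -5/6, -7/6], [2/3, 2/3, 1/3], [4/3, 1/3, 2/3]] = [[2, 5, 1]].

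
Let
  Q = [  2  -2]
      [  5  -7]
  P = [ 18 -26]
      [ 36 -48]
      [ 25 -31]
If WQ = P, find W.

W = [[-1, 4], [3, 6], [5, 3]]

Q is on the right of W, so right-multiply by Q⁻¹: W = PQ⁻¹.
det Q = -4; the adjugate gives Q⁻¹ = [[7/4, -1/2], [5/4, -1/2]].
W = PQ⁻¹ = [[18, -26], [36, -48], [25, -31]] · [[7/4, -1/2], [5/4, -1/2]] = [[-1, 4], [3, 6], [5, 3]].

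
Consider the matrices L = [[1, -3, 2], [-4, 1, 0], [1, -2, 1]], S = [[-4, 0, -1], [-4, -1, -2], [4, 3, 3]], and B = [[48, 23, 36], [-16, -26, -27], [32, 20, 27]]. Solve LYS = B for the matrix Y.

Isolating Y: multiply by L⁻¹ from the left and S⁻¹ from the right, so Y = L⁻¹BS⁻¹.
det L = 3; the adjugate gives L⁻¹ = [[1/3, -1/3, -2/3], [4/3, -1/3, -8/3], [7/3, -1/3, -11/3]].
S has determinant -4; S⁻¹ = [[-3/4, 3/4, 1/4], [-1, 2, 1], [2, -3, -1]].
L⁻¹B = [[0, 3, 3], [-16, -14, -15], [0, -11, -6]].
Y = (L⁻¹B)S⁻¹ = [[3, -3, 0], [-4, 5, -3], [-1, -4, -5]].

Y = [[3, -3, 0], [-4, 5, -3], [-1, -4, -5]]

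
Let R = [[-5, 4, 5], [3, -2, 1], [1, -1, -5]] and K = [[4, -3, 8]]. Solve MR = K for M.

M = [[-3, -2, -5]]

Right-multiplying both sides by R⁻¹ gives M = KR⁻¹.
det R = 4, so R⁻¹ = [[11/4, 15/4, 7/2], [4, 5, 5], [-1/4, -1/4, -1/2]].
M = KR⁻¹ = [[4, -3, 8]] · [[11/4, 15/4, 7/2], [4, 5, 5], [-1/4, -1/4, -1/2]] = [[-3, -2, -5]].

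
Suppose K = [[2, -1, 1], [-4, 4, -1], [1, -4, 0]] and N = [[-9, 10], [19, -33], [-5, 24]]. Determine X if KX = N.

X = [[-5, 4], [0, -5], [1, -3]]

Left-multiplying both sides by K⁻¹ gives X = K⁻¹N.
K has determinant 5; K⁻¹ = [[-4/5, -4/5, -3/5], [-1/5, -1/5, -2/5], [12/5, 7/5, 4/5]].
X = K⁻¹N = [[-4/5, -4/5, -3/5], [-1/5, -1/5, -2/5], [12/5, 7/5, 4/5]] · [[-9, 10], [19, -33], [-5, 24]] = [[-5, 4], [0, -5], [1, -3]].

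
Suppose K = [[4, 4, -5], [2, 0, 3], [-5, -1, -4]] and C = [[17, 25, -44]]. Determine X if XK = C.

X = [[6, -6, -1]]

K is on the right of X, so right-multiply by K⁻¹: X = CK⁻¹.
det K = -6; the adjugate gives K⁻¹ = [[-1/2, -7/2, -2], [7/6, 41/6, 11/3], [1/3, 8/3, 4/3]].
X = CK⁻¹ = [[17, 25, -44]] · [[-1/2, -7/2, -2], [7/6, 41/6, 11/3], [1/3, 8/3, 4/3]] = [[6, -6, -1]].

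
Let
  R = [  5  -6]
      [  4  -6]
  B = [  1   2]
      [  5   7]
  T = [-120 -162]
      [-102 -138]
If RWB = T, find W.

Left-multiply by R⁻¹ and right-multiply by B⁻¹: W = R⁻¹TB⁻¹.
R has determinant -6; R⁻¹ = [[1, -1], [2/3, -5/6]].
B has determinant -3; B⁻¹ = [[-7/3, 2/3], [5/3, -1/3]].
R⁻¹T = [[-18, -24], [5, 7]].
W = (R⁻¹T)B⁻¹ = [[2, -4], [0, 1]].

W = [[2, -4], [0, 1]]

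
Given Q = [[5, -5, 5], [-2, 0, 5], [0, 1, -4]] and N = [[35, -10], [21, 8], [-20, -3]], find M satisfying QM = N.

M = [[2, 1], [0, 5], [5, 2]]

Since Q multiplies M on the left, M = Q⁻¹N.
Q has determinant 5; Q⁻¹ = [[-1, -3, -5], [-8/5, -4, -7], [-2/5, -1, -2]].
M = Q⁻¹N = [[-1, -3, -5], [-8/5, -4, -7], [-2/5, -1, -2]] · [[35, -10], [21, 8], [-20, -3]] = [[2, 1], [0, 5], [5, 2]].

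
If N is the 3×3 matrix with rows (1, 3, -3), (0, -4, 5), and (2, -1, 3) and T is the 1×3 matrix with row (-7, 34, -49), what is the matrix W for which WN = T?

Since N sits to the right of W, W = TN⁻¹.
N has determinant -1; N⁻¹ = [[7, 6, -3], [-10, -9, 5], [-8, -7, 4]].
W = TN⁻¹ = [[-7, 34, -49]] · [[7, 6, -3], [-10, -9, 5], [-8, -7, 4]] = [[3, -5, -5]].

W = [[3, -5, -5]]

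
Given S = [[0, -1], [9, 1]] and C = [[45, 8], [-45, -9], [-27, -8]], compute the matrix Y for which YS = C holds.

Y = [[-3, 5], [4, -5], [5, -3]]

S is on the right of Y, so right-multiply by S⁻¹: Y = CS⁻¹.
det S = 9; the adjugate gives S⁻¹ = [[1/9, 1/9], [-1, 0]].
Y = CS⁻¹ = [[45, 8], [-45, -9], [-27, -8]] · [[1/9, 1/9], [-1, 0]] = [[-3, 5], [4, -5], [5, -3]].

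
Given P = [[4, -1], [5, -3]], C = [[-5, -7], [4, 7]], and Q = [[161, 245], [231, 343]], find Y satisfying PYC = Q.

Y = [[-4, 4], [5, 2]]

Isolating Y: multiply by P⁻¹ from the left and C⁻¹ from the right, so Y = P⁻¹QC⁻¹.
det P = -7, so P⁻¹ = [[3/7, -1/7], [5/7, -4/7]].
det C = -7, so C⁻¹ = [[-1, -1], [4/7, 5/7]].
P⁻¹Q = [[36, 56], [-17, -21]].
Y = (P⁻¹Q)C⁻¹ = [[-4, 4], [5, 2]].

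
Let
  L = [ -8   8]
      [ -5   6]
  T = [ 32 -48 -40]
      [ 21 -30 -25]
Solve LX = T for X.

X = [[-3, 6, 5], [1, 0, 0]]

Since L multiplies X on the left, X = L⁻¹T.
L has determinant -8; L⁻¹ = [[-3/4, 1], [-5/8, 1]].
X = L⁻¹T = [[-3/4, 1], [-5/8, 1]] · [[32, -48, -40], [21, -30, -25]] = [[-3, 6, 5], [1, 0, 0]].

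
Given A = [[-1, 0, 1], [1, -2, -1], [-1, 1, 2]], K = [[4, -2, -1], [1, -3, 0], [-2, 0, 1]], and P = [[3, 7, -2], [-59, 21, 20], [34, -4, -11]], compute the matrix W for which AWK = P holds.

W = [[2, 0, 4], [4, 2, -5], [3, -3, 3]]

W = A⁻¹PK⁻¹ (apply A⁻¹ on the left and K⁻¹ on the right).
A has determinant 2; A⁻¹ = [[-3/2, 1/2, 1], [-1/2, -1/2, 0], [-1/2, 1/2, 1]].
det K = -4, so K⁻¹ = [[3/4, -1/2, 3/4], [1/4, -1/2, 1/4], [3/2, -1, 5/2]].
A⁻¹P = [[0, -4, 2], [28, -14, -9], [3, 3, 0]].
W = (A⁻¹P)K⁻¹ = [[2, 0, 4], [4, 2, -5], [3, -3, 3]].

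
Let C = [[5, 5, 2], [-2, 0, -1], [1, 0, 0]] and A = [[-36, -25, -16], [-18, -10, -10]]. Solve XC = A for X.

X = [[-5, 6, 1], [-2, 6, 4]]

C is on the right of X, so right-multiply by C⁻¹: X = AC⁻¹.
C has determinant -5; C⁻¹ = [[0, 0, 1], [1/5, 2/5, -1/5], [0, -1, -2]].
X = AC⁻¹ = [[-36, -25, -16], [-18, -10, -10]] · [[0, 0, 1], [1/5, 2/5, -1/5], [0, -1, -2]] = [[-5, 6, 1], [-2, 6, 4]].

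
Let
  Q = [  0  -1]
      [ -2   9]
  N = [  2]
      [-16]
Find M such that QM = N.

M = [[-1], [-2]]

Since Q multiplies M on the left, M = Q⁻¹N.
Q has determinant -2; Q⁻¹ = [[-9/2, -1/2], [-1, 0]].
M = Q⁻¹N = [[-9/2, -1/2], [-1, 0]] · [[2], [-16]] = [[-1], [-2]].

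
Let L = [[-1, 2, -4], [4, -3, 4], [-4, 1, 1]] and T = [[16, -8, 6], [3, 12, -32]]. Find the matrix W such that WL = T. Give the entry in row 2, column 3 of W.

Since L sits to the right of W, W = TL⁻¹.
L has determinant -1; L⁻¹ = [[7, 6, 4], [20, 17, 12], [8, 7, 5]].
W = TL⁻¹ = [[16, -8, 6], [3, 12, -32]] · [[7, 6, 4], [20, 17, 12], [8, 7, 5]] = [[0, 2, -2], [5, -2, -4]].

-4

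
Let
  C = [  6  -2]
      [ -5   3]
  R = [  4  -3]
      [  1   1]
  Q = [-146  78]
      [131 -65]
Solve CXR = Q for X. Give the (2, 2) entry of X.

3

Isolating X: multiply by C⁻¹ from the left and R⁻¹ from the right, so X = C⁻¹QR⁻¹.
C has determinant 8; C⁻¹ = [[3/8, 1/4], [5/8, 3/4]].
det R = 7, so R⁻¹ = [[1/7, 3/7], [-1/7, 4/7]].
C⁻¹Q = [[-22, 13], [7, 0]].
X = (C⁻¹Q)R⁻¹ = [[-5, -2], [1, 3]].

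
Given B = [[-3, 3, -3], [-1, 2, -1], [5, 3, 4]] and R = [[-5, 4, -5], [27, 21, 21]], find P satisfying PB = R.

P = [[2, -1, 0], [1, 0, 6]]

Right-multiplying both sides by B⁻¹ gives P = RB⁻¹.
det B = 3, so B⁻¹ = [[11/3, -7, 1], [-1/3, 1, 0], [-13/3, 8, -1]].
P = RB⁻¹ = [[-5, 4, -5], [27, 21, 21]] · [[11/3, -7, 1], [-1/3, 1, 0], [-13/3, 8, -1]] = [[2, -1, 0], [1, 0, 6]].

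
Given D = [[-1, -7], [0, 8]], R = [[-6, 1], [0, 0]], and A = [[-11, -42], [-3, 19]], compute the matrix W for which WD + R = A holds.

WD = A − R = [[-5, -43], [-3, 19]].
D is on the right of W, so right-multiply by D⁻¹: W = (A − R)D⁻¹.
D has determinant -8; D⁻¹ = [[-1, -7/8], [0, 1/8]].
W = (A − R)D⁻¹ = [[5, -1], [3, 5]].

W = [[5, -1], [3, 5]]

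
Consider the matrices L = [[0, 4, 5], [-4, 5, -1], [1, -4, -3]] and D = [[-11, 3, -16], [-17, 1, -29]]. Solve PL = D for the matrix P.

Since L sits to the right of P, P = DL⁻¹.
det L = 3; the adjugate gives L⁻¹ = [[-19/3, -8/3, -29/3], [-13/3, -5/3, -20/3], [11/3, 4/3, 16/3]].
P = DL⁻¹ = [[-11, 3, -16], [-17, 1, -29]] · [[-19/3, -8/3, -29/3], [-13/3, -5/3, -20/3], [11/3, 4/3, 16/3]] = [[-2, 3, 1], [-3, 5, 3]].

P = [[-2, 3, 1], [-3, 5, 3]]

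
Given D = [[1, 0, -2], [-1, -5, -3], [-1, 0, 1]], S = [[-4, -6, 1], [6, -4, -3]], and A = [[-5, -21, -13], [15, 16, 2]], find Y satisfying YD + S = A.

YD = A − S = [[-1, -15, -14], [9, 20, 5]].
Right-multiplying both sides by D⁻¹ gives Y = (A − S)D⁻¹.
D has determinant 5; D⁻¹ = [[-1, 0, -2], [4/5, -1/5, 1], [-1, 0, -1]].
Y = (A − S)D⁻¹ = [[3, 3, 1], [2, -4, -3]].

Y = [[3, 3, 1], [2, -4, -3]]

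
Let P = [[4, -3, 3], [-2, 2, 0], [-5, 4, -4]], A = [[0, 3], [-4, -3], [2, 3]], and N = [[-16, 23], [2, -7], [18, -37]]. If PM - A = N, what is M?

M = [[-4, 2], [-5, -3], [-5, 3]]

PM = N + A = [[-16, 26], [-2, -10], [20, -34]].
Since P multiplies M on the left, M = P⁻¹(N + A).
P has determinant -2; P⁻¹ = [[4, 0, 3], [4, 1/2, 3], [-1, 1/2, -1]].
M = P⁻¹(N + A) = [[-4, 2], [-5, -3], [-5, 3]].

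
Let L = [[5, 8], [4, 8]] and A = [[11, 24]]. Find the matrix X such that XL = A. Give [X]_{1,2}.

Right-multiplying both sides by L⁻¹ gives X = AL⁻¹.
det L = 8, so L⁻¹ = [[1, -1], [-1/2, 5/8]].
X = AL⁻¹ = [[11, 24]] · [[1, -1], [-1/2, 5/8]] = [[-1, 4]].

4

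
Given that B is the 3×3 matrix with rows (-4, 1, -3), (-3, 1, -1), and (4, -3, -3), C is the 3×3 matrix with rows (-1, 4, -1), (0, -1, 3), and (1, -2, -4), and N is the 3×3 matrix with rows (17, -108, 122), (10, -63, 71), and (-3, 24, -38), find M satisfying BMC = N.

Isolating M: multiply by B⁻¹ from the left and C⁻¹ from the right, so M = B⁻¹NC⁻¹.
det B = -4, so B⁻¹ = [[3/2, -3, -1/2], [13/4, -6, -5/4], [-5/4, 2, 1/4]].
det C = 1; the adjugate gives C⁻¹ = [[10, 18, 11], [3, 5, 3], [1, 2, 1]].
B⁻¹N = [[-3, 15, -11], [-1, -3, 18], [-2, 15, -20]].
M = (B⁻¹N)C⁻¹ = [[4, -1, 1], [-1, 3, -2], [5, -1, 3]].

M = [[4, -1, 1], [-1, 3, -2], [5, -1, 3]]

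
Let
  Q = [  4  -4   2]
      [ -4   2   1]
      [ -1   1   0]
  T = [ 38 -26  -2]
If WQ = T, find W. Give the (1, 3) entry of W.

Right-multiplying both sides by Q⁻¹ gives W = TQ⁻¹.
det Q = -4, so Q⁻¹ = [[1/4, -1/2, 2], [1/4, -1/2, 3], [1/2, 0, 2]].
W = TQ⁻¹ = [[38, -26, -2]] · [[1/4, -1/2, 2], [1/4, -1/2, 3], [1/2, 0, 2]] = [[2, -6, -6]].

-6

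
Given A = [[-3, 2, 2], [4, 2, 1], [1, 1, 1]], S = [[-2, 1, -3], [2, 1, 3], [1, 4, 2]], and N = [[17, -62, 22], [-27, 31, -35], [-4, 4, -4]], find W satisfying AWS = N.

Left-multiply by A⁻¹ and right-multiply by S⁻¹: W = A⁻¹NS⁻¹.
det A = -5, so A⁻¹ = [[-1/5, 0, 2/5], [3/5, 1, -11/5], [-2/5, -1, 14/5]].
det S = -2; the adjugate gives S⁻¹ = [[5, 7, -3], [1/2, 1/2, 0], [-7/2, -9/2, 2]].
A⁻¹N = [[-5, 14, -6], [-8, -15, -13], [9, 5, 15]].
W = (A⁻¹N)S⁻¹ = [[3, -1, 3], [-2, -5, -2], [-5, -2, 3]].

W = [[3, -1, 3], [-2, -5, -2], [-5, -2, 3]]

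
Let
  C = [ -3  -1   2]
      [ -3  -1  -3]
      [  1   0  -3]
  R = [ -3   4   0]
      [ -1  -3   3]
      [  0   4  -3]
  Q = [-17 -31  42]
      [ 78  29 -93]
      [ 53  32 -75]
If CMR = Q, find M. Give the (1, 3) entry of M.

Left-multiply by C⁻¹ and right-multiply by R⁻¹: M = C⁻¹QR⁻¹.
det C = 5; the adjugate gives C⁻¹ = [[3/5, -3/5, 1], [-12/5, 7/5, -3], [1/5, -1/5, 0]].
det R = -3; the adjugate gives R⁻¹ = [[1, -4, -4], [1, -3, -3], [4/3, -4, -13/3]].
C⁻¹Q = [[-4, -4, 6], [-9, 19, -6], [-19, -12, 27]].
M = (C⁻¹Q)R⁻¹ = [[0, 4, 2], [2, 3, 5], [5, 4, -5]].

2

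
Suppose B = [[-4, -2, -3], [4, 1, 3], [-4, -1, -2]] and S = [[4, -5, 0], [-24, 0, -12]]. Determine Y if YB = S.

Y = [[6, 4, -3], [-6, -6, 6]]

B is on the right of Y, so right-multiply by B⁻¹: Y = SB⁻¹.
B has determinant 4; B⁻¹ = [[1/4, -1/4, -3/4], [-1, -1, 0], [0, 1, 1]].
Y = SB⁻¹ = [[4, -5, 0], [-24, 0, -12]] · [[1/4, -1/4, -3/4], [-1, -1, 0], [0, 1, 1]] = [[6, 4, -3], [-6, -6, 6]].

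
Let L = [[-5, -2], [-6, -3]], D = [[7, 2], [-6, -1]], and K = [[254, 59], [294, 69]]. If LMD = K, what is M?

Left-multiply by L⁻¹ and right-multiply by D⁻¹: M = L⁻¹KD⁻¹.
det L = 3, so L⁻¹ = [[-1, 2/3], [2, -5/3]].
det D = 5, so D⁻¹ = [[-1/5, -2/5], [6/5, 7/5]].
L⁻¹K = [[-58, -13], [18, 3]].
M = (L⁻¹K)D⁻¹ = [[-4, 5], [0, -3]].

M = [[-4, 5], [0, -3]]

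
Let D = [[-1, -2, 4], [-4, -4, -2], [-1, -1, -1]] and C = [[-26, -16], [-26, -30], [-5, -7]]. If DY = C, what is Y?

Since D multiplies Y on the left, Y = D⁻¹C.
det D = 2; the adjugate gives D⁻¹ = [[1, -3, 10], [-1, 5/2, -9], [0, 1/2, -2]].
Y = D⁻¹C = [[1, -3, 10], [-1, 5/2, -9], [0, 1/2, -2]] · [[-26, -16], [-26, -30], [-5, -7]] = [[2, 4], [6, 4], [-3, -1]].

Y = [[2, 4], [6, 4], [-3, -1]]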